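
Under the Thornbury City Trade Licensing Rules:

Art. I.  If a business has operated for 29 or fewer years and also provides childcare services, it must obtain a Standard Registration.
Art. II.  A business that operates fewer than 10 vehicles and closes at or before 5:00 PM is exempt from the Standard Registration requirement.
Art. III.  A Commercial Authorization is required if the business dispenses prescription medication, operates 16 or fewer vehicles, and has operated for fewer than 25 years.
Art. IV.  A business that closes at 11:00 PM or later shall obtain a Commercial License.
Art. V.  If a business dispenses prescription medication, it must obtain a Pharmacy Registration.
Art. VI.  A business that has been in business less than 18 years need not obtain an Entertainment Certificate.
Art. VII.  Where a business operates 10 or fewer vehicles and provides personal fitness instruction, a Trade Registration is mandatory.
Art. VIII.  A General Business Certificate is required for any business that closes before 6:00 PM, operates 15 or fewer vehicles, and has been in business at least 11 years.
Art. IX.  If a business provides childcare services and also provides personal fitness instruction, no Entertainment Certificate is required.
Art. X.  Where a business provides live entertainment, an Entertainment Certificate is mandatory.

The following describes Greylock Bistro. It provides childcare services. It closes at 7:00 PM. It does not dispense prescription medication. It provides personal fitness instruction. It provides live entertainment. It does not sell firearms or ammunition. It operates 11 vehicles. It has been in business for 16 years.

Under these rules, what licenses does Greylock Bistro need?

Standard Registration

Art. I. years in business 16 ≤ 29; provides childcare services → Standard Registration required.
Art. II. vehicles 11 ≥ 10; closes 7:00 PM, after 5:00 PM → Standard Registration exemption does not apply.
Art. III. does not dispense prescription medication; vehicles 11 ≤ 16; years in business 16 < 25 → Commercial Authorization not required.
Art. IV. closes 7:00 PM, at/before 11:00 PM → Commercial License not required.
Art. V. does not dispense prescription medication → Pharmacy Registration not required.
Art. VI. years in business 16 < 18 → exempt from Entertainment Certificate.
Art. VII. vehicles 11 > 10; provides personal fitness instruction → Trade Registration not required.
Art. VIII. closes 7:00 PM, after 6:00 PM; vehicles 11 ≤ 15; years in business 16 ≥ 11 → General Business Certificate not required.
Art. IX. provides childcare services; provides personal fitness instruction → exempt from Entertainment Certificate.
Art. X. provides live entertainment → Entertainment Certificate required.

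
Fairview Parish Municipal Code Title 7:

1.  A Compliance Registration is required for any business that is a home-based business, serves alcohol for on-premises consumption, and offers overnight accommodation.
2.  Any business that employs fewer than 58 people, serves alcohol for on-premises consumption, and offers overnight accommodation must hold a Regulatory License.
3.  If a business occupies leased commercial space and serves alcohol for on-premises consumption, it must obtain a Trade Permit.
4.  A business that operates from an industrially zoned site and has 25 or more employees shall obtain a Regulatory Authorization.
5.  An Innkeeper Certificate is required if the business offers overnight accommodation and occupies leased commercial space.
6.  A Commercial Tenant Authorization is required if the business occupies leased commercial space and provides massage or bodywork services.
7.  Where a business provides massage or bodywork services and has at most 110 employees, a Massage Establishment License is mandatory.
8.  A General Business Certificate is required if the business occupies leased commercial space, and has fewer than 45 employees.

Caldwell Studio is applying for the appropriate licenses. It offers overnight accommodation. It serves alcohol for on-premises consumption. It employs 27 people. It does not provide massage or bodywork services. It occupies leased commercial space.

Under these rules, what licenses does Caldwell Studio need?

1. occupies leased commercial space (not: is a home-based business); serves alcohol for on-premises consumption; offers overnight accommodation → Compliance Registration not required.
2. employees 27 < 58; serves alcohol for on-premises consumption; offers overnight accommodation → Regulatory License required.
3. occupies leased commercial space; serves alcohol for on-premises consumption → Trade Permit required.
4. occupies leased commercial space (not: operates from an industrially zoned site); employees 27 ≥ 25 → Regulatory Authorization not required.
5. offers overnight accommodation; occupies leased commercial space → Innkeeper Certificate required.
6. occupies leased commercial space; does not provide massage or bodywork services → Commercial Tenant Authorization not required.
7. does not provide massage or bodywork services; employees 27 ≤ 110 → Massage Establishment License not required.
8. occupies leased commercial space; employees 27 < 45 → General Business Certificate required.

General Business Certificate, Innkeeper Certificate, Regulatory License, Trade Permit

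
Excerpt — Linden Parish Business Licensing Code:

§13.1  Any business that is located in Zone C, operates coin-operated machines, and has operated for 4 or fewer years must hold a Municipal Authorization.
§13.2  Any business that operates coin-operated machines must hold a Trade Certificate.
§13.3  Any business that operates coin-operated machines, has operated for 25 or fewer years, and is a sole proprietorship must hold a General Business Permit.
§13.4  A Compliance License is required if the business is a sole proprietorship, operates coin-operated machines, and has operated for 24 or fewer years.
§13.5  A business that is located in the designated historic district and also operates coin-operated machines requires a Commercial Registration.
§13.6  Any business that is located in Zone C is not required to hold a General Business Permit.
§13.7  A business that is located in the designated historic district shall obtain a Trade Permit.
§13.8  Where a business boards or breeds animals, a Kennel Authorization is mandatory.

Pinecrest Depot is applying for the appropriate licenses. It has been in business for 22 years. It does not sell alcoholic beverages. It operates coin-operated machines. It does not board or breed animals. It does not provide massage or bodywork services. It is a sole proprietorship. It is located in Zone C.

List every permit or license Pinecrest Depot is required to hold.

§13.1 is located in Zone C; operates coin-operated machines; years in business 22 > 4 → Municipal Authorization not required.
§13.2 operates coin-operated machines → Trade Certificate required.
§13.3 operates coin-operated machines; years in business 22 ≤ 25; is a sole proprietorship → General Business Permit required.
§13.4 is a sole proprietorship; operates coin-operated machines; years in business 22 ≤ 24 → Compliance License required.
§13.5 is located in Zone C (not: is located in the designated historic district); operates coin-operated machines → Commercial Registration not required.
§13.6 is located in Zone C → exempt from General Business Permit.
§13.7 is located in Zone C (not: is located in the designated historic district) → Trade Permit not required.
§13.8 does not board or breed animals → Kennel Authorization not required.

Compliance License, Trade Certificate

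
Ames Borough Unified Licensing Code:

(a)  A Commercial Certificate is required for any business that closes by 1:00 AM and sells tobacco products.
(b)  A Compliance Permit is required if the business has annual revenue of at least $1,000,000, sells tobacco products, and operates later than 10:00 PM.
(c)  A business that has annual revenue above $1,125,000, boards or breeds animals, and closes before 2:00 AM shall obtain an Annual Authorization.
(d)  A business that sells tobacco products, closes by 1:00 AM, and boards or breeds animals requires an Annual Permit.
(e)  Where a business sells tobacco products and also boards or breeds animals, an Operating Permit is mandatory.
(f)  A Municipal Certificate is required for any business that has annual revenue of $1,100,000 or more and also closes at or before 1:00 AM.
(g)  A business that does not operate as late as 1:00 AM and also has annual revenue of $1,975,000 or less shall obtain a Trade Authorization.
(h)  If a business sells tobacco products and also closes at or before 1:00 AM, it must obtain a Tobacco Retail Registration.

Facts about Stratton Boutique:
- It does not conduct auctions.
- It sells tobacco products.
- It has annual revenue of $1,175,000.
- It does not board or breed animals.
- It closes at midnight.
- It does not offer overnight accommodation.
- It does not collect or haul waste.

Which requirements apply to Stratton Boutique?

Commercial Certificate, Compliance Permit, Municipal Certificate, Tobacco Retail Registration, Trade Authorization

(a) closes midnight, at/before 1:00 AM; sells tobacco products → Commercial Certificate required.
(b) revenue $1,175,000 ≥ $1,000,000; sells tobacco products; closes midnight, after 10:00 PM → Compliance Permit required.
(c) revenue $1,175,000 > $1,125,000; does not board or breed animals; closes midnight, at/before 2:00 AM → Annual Authorization not required.
(d) sells tobacco products; closes midnight, at/before 1:00 AM; does not board or breed animals → Annual Permit not required.
(e) sells tobacco products; does not board or breed animals → Operating Permit not required.
(f) revenue $1,175,000 ≥ $1,100,000; closes midnight, at/before 1:00 AM → Municipal Certificate required.
(g) closes midnight, at/before 1:00 AM; revenue $1,175,000 ≤ $1,975,000 → Trade Authorization required.
(h) sells tobacco products; closes midnight, at/before 1:00 AM → Tobacco Retail Registration required.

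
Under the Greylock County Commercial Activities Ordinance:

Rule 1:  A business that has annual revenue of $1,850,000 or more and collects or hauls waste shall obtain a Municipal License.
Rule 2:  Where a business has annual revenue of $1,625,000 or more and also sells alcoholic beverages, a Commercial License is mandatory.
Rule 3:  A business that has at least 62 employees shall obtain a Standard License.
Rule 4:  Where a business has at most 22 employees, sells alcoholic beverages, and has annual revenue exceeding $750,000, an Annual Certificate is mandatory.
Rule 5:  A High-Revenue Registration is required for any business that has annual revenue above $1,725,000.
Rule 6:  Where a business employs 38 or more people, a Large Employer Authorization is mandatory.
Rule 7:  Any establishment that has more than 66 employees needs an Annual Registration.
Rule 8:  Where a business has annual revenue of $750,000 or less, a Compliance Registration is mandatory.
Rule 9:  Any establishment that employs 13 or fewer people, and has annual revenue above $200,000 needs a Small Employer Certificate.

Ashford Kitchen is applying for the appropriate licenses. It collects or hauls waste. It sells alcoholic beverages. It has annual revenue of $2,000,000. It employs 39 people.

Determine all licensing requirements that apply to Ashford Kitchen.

Commercial License, High-Revenue Registration, Large Employer Authorization, Municipal License

Rule 1: revenue $2,000,000 ≥ $1,850,000; collects or hauls waste → Municipal License required.
Rule 2: revenue $2,000,000 ≥ $1,625,000; sells alcoholic beverages → Commercial License required.
Rule 3: employees 39 < 62 → Standard License not required.
Rule 4: employees 39 > 22; sells alcoholic beverages; revenue $2,000,000 > $750,000 → Annual Certificate not required.
Rule 5: revenue $2,000,000 > $1,725,000 → High-Revenue Registration required.
Rule 6: employees 39 ≥ 38 → Large Employer Authorization required.
Rule 7: employees 39 ≤ 66 → Annual Registration not required.
Rule 8: revenue $2,000,000 > $750,000 → Compliance Registration not required.
Rule 9: employees 39 > 13; revenue $2,000,000 > $200,000 → Small Employer Certificate not required.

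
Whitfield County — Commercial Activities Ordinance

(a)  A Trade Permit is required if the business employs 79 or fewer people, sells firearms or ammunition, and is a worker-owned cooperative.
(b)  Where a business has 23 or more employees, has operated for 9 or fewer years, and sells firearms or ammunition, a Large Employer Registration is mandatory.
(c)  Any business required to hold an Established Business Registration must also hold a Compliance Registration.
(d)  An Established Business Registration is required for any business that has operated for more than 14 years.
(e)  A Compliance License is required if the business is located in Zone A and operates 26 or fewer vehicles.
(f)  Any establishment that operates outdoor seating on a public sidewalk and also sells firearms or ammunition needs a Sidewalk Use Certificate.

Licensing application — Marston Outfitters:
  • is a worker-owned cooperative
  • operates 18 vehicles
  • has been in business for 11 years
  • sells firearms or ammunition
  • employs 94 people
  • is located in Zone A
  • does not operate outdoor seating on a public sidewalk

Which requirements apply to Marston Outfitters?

(a) employees 94 > 79; sells firearms or ammunition; is a worker-owned cooperative → Trade Permit not required.
(b) employees 94 ≥ 23; years in business 11 > 9; sells firearms or ammunition → Large Employer Registration not required.
(c) Established Business Registration is not required → no effect.
(d) years in business 11 ≤ 14 → Established Business Registration not required.
(e) is located in Zone A; vehicles 18 ≤ 26 → Compliance License required.
(f) does not operate outdoor seating on a public sidewalk; sells firearms or ammunition → Sidewalk Use Certificate not required.

Compliance License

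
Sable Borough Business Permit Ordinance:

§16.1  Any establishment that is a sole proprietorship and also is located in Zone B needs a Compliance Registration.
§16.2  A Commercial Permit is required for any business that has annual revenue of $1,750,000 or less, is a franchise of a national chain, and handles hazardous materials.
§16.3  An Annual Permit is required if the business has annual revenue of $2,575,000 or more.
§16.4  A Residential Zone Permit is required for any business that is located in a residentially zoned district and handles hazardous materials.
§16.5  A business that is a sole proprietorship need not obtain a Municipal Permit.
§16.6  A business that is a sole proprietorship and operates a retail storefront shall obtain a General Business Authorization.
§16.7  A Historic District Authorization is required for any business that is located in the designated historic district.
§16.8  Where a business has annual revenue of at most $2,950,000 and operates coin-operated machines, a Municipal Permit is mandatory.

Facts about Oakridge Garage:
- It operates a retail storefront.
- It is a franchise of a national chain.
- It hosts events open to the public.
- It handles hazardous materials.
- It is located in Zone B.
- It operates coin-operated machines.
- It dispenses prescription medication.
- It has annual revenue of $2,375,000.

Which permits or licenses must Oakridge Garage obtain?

§16.1 is a franchise of a national chain (not: is a sole proprietorship); is located in Zone B → Compliance Registration not required.
§16.2 revenue $2,375,000 > $1,750,000; is a franchise of a national chain; handles hazardous materials → Commercial Permit not required.
§16.3 revenue $2,375,000 < $2,575,000 → Annual Permit not required.
§16.4 is located in Zone B (not: is located in a residentially zoned district); handles hazardous materials → Residential Zone Permit not required.
§16.5 is a franchise of a national chain (not: is a sole proprietorship) → Municipal Permit exemption does not apply.
§16.6 is a franchise of a national chain (not: is a sole proprietorship); operates a retail storefront → General Business Authorization not required.
§16.7 is located in Zone B (not: is located in the designated historic district) → Historic District Authorization not required.
§16.8 revenue $2,375,000 ≤ $2,950,000; operates coin-operated machines → Municipal Permit required.

Municipal Permit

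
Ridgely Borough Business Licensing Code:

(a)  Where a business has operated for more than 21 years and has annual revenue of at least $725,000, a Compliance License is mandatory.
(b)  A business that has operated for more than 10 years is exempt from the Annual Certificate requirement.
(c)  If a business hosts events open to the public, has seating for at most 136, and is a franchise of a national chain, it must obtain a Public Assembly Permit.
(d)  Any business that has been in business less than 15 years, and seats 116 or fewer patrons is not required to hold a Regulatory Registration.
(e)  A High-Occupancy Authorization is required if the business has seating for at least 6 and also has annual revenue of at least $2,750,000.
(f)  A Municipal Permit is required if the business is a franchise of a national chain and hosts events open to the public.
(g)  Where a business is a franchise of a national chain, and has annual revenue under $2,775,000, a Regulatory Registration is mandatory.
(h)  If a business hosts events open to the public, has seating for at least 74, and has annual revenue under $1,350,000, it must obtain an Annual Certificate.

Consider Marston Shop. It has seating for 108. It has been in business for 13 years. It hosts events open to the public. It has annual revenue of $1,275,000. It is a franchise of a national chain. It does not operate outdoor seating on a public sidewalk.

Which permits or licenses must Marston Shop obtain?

Municipal Permit, Public Assembly Permit

(a) years in business 13 ≤ 21; revenue $1,275,000 ≥ $725,000 → Compliance License not required.
(b) years in business 13 > 10 → exempt from Annual Certificate.
(c) hosts events open to the public; seating 108 ≤ 136; is a franchise of a national chain → Public Assembly Permit required.
(d) years in business 13 < 15; seating 108 ≤ 116 → exempt from Regulatory Registration.
(e) seating 108 ≥ 6; revenue $1,275,000 < $2,750,000 → High-Occupancy Authorization not required.
(f) is a franchise of a national chain; hosts events open to the public → Municipal Permit required.
(g) is a franchise of a national chain; revenue $1,275,000 < $2,775,000 → Regulatory Registration required.
(h) hosts events open to the public; seating 108 ≥ 74; revenue $1,275,000 < $1,350,000 → Annual Certificate required.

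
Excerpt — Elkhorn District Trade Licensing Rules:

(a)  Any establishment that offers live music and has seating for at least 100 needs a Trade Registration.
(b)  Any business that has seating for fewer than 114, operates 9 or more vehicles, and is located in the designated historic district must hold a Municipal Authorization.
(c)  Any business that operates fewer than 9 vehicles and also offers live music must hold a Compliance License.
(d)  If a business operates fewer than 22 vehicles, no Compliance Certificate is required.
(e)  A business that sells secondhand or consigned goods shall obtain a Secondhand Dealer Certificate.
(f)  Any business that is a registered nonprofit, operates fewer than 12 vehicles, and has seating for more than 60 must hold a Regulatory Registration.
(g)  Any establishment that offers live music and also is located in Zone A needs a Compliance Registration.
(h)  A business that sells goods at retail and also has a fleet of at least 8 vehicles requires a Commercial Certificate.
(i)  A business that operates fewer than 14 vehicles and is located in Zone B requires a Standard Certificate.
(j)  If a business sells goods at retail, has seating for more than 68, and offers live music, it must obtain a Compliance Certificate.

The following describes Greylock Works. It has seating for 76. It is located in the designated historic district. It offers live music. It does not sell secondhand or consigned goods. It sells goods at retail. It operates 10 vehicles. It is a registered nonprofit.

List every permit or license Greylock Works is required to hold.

Commercial Certificate, Municipal Authorization, Regulatory Registration

(a) offers live music; seating 76 < 100 → Trade Registration not required.
(b) seating 76 < 114; vehicles 10 ≥ 9; is located in the designated historic district → Municipal Authorization required.
(c) vehicles 10 ≥ 9; offers live music → Compliance License not required.
(d) vehicles 10 < 22 → exempt from Compliance Certificate.
(e) does not sell secondhand or consigned goods → Secondhand Dealer Certificate not required.
(f) is a registered nonprofit; vehicles 10 < 12; seating 76 > 60 → Regulatory Registration required.
(g) offers live music; is located in the designated historic district (not: is located in Zone A) → Compliance Registration not required.
(h) sells goods at retail; vehicles 10 ≥ 8 → Commercial Certificate required.
(i) vehicles 10 < 14; is located in the designated historic district (not: is located in Zone B) → Standard Certificate not required.
(j) sells goods at retail; seating 76 > 68; offers live music → Compliance Certificate required.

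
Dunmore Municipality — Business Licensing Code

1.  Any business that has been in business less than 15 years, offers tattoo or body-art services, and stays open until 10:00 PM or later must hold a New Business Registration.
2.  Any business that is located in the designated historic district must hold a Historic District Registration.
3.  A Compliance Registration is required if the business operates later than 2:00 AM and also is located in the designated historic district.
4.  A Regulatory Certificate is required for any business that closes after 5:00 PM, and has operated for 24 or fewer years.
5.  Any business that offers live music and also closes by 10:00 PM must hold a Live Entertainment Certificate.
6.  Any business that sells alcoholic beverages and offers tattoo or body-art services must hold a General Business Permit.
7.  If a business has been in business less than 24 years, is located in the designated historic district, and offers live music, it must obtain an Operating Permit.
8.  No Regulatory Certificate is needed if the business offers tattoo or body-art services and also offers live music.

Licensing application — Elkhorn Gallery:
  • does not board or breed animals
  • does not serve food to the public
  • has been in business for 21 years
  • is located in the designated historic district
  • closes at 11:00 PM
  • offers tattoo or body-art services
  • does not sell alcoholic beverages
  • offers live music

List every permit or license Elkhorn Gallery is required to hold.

Historic District Registration, Operating Permit

1. years in business 21 ≥ 15; offers tattoo or body-art services; closes 11:00 PM, after 10:00 PM → New Business Registration not required.
2. is located in the designated historic district → Historic District Registration required.
3. closes 11:00 PM, at/before 2:00 AM; is located in the designated historic district → Compliance Registration not required.
4. closes 11:00 PM, after 5:00 PM; years in business 21 ≤ 24 → Regulatory Certificate required.
5. offers live music; closes 11:00 PM, after 10:00 PM → Live Entertainment Certificate not required.
6. does not sell alcoholic beverages; offers tattoo or body-art services → General Business Permit not required.
7. years in business 21 < 24; is located in the designated historic district; offers live music → Operating Permit required.
8. offers tattoo or body-art services; offers live music → exempt from Regulatory Certificate.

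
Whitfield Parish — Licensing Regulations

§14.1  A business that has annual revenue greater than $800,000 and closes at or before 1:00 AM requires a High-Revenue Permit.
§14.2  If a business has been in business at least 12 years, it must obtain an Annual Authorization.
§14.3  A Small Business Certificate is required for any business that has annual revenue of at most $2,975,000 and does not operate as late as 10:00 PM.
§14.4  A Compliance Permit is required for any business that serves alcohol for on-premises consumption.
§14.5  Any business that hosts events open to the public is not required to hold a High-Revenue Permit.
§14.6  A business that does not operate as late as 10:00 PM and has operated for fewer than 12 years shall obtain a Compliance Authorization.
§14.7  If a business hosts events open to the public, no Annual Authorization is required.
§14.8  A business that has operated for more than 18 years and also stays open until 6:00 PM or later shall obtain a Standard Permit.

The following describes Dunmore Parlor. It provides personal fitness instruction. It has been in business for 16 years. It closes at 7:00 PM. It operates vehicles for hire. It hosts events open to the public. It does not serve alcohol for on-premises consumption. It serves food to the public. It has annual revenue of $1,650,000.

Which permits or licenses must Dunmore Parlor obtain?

Small Business Certificate

§14.1 revenue $1,650,000 > $800,000; closes 7:00 PM, at/before 1:00 AM → High-Revenue Permit required.
§14.2 years in business 16 ≥ 12 → Annual Authorization required.
§14.3 revenue $1,650,000 ≤ $2,975,000; closes 7:00 PM, at/before 10:00 PM → Small Business Certificate required.
§14.4 does not serve alcohol for on-premises consumption → Compliance Permit not required.
§14.5 hosts events open to the public → exempt from High-Revenue Permit.
§14.6 closes 7:00 PM, at/before 10:00 PM; years in business 16 ≥ 12 → Compliance Authorization not required.
§14.7 hosts events open to the public → exempt from Annual Authorization.
§14.8 years in business 16 ≤ 18; closes 7:00 PM, after 6:00 PM → Standard Permit not required.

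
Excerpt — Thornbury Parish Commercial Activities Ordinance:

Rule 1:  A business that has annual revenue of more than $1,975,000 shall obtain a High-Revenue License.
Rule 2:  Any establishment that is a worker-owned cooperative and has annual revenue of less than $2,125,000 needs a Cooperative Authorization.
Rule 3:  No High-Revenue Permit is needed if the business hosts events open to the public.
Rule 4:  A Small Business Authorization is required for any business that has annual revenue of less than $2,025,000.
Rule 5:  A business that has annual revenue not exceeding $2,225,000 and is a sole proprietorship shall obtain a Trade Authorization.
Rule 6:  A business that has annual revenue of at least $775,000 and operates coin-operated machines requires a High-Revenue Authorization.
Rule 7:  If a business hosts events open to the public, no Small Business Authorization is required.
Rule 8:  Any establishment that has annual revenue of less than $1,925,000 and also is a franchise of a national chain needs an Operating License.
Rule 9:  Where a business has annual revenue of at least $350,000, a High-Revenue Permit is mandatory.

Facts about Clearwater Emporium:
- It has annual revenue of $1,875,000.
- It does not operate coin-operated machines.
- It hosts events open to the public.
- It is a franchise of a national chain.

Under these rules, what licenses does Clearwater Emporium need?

Rule 1: revenue $1,875,000 ≤ $1,975,000 → High-Revenue License not required.
Rule 2: is a franchise of a national chain (not: is a worker-owned cooperative); revenue $1,875,000 < $2,125,000 → Cooperative Authorization not required.
Rule 3: hosts events open to the public → exempt from High-Revenue Permit.
Rule 4: revenue $1,875,000 < $2,025,000 → Small Business Authorization required.
Rule 5: revenue $1,875,000 ≤ $2,225,000; is a franchise of a national chain (not: is a sole proprietorship) → Trade Authorization not required.
Rule 6: revenue $1,875,000 ≥ $775,000; does not operate coin-operated machines → High-Revenue Authorization not required.
Rule 7: hosts events open to the public → exempt from Small Business Authorization.
Rule 8: revenue $1,875,000 < $1,925,000; is a franchise of a national chain → Operating License required.
Rule 9: revenue $1,875,000 ≥ $350,000 → High-Revenue Permit required.

Operating License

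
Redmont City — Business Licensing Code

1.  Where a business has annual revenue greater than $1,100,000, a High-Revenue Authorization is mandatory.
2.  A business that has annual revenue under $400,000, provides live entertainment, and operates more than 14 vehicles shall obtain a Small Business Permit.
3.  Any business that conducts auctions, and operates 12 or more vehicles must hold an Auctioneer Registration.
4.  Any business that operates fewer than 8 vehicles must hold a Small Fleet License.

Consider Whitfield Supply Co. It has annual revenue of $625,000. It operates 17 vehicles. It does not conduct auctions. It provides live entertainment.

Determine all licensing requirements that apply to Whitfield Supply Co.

None

1. revenue $625,000 ≤ $1,100,000 → High-Revenue Authorization not required.
2. revenue $625,000 ≥ $400,000; provides live entertainment; vehicles 17 > 14 → Small Business Permit not required.
3. does not conduct auctions; vehicles 17 ≥ 12 → Auctioneer Registration not required.
4. vehicles 17 ≥ 8 → Small Fleet License not required.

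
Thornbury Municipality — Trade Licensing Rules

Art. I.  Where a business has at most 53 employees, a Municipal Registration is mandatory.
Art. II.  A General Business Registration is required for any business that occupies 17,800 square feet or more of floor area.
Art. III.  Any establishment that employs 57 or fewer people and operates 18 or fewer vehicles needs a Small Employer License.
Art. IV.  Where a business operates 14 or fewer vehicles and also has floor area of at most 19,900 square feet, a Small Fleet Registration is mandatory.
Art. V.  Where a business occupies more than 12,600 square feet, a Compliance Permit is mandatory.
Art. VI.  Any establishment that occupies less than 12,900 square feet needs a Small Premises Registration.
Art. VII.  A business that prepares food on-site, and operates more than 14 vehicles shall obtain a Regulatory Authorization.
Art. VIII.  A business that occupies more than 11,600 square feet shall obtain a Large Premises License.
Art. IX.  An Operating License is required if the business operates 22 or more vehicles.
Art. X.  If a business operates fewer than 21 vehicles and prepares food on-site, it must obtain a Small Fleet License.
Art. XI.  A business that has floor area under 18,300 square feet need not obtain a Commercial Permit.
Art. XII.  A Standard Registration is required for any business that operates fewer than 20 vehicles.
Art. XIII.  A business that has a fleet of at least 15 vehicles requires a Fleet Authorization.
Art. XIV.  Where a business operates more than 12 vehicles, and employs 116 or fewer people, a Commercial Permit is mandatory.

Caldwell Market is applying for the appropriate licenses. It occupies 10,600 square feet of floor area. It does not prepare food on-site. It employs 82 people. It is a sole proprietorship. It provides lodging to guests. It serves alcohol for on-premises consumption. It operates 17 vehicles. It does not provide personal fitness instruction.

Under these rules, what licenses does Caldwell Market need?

Art. I. employees 82 > 53 → Municipal Registration not required.
Art. II. floor area 10,600 square feet < 17,800 square feet → General Business Registration not required.
Art. III. employees 82 > 57; vehicles 17 ≤ 18 → Small Employer License not required.
Art. IV. vehicles 17 > 14; floor area 10,600 square feet ≤ 19,900 square feet → Small Fleet Registration not required.
Art. V. floor area 10,600 square feet ≤ 12,600 square feet → Compliance Permit not required.
Art. VI. floor area 10,600 square feet < 12,900 square feet → Small Premises Registration required.
Art. VII. does not prepare food on-site; vehicles 17 > 14 → Regulatory Authorization not required.
Art. VIII. floor area 10,600 square feet ≤ 11,600 square feet → Large Premises License not required.
Art. IX. vehicles 17 < 22 → Operating License not required.
Art. X. vehicles 17 < 21; does not prepare food on-site → Small Fleet License not required.
Art. XI. floor area 10,600 square feet < 18,300 square feet → exempt from Commercial Permit.
Art. XII. vehicles 17 < 20 → Standard Registration required.
Art. XIII. vehicles 17 ≥ 15 → Fleet Authorization required.
Art. XIV. vehicles 17 > 12; employees 82 ≤ 116 → Commercial Permit required.

Fleet Authorization, Small Premises Registration, Standard Registration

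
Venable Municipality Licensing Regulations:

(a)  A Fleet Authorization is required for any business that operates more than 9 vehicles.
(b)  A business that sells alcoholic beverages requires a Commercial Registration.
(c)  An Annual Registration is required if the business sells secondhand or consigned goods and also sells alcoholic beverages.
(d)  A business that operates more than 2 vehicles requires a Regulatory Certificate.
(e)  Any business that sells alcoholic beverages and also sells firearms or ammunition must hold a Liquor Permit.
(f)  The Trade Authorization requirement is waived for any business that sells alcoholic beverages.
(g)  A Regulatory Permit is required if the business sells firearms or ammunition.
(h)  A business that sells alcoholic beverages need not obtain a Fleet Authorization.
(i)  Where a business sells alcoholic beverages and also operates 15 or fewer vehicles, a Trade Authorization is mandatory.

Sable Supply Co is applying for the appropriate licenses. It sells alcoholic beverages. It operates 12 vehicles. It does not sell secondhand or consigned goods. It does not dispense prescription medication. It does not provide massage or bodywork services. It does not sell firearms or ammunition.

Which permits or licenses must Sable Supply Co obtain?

Commercial Registration, Regulatory Certificate

(a) vehicles 12 > 9 → Fleet Authorization required.
(b) sells alcoholic beverages → Commercial Registration required.
(c) does not sell secondhand or consigned goods; sells alcoholic beverages → Annual Registration not required.
(d) vehicles 12 > 2 → Regulatory Certificate required.
(e) sells alcoholic beverages; does not sell firearms or ammunition → Liquor Permit not required.
(f) sells alcoholic beverages → exempt from Trade Authorization.
(g) does not sell firearms or ammunition → Regulatory Permit not required.
(h) sells alcoholic beverages → exempt from Fleet Authorization.
(i) sells alcoholic beverages; vehicles 12 ≤ 15 → Trade Authorization required.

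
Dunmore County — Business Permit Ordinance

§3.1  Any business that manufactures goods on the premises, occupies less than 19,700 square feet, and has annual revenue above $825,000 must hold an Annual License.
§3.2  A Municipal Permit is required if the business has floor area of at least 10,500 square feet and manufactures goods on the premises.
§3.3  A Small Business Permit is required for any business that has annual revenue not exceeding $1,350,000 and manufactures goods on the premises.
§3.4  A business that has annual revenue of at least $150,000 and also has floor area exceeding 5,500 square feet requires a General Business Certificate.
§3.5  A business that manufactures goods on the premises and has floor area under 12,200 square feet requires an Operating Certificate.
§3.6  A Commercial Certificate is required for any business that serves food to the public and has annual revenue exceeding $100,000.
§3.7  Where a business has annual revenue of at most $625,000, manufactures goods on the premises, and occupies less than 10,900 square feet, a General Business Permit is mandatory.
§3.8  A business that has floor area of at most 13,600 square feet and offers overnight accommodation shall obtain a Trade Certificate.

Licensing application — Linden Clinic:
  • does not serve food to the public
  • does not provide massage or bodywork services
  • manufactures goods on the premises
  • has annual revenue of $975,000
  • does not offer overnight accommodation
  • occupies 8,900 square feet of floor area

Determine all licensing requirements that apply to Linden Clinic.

Annual License, General Business Certificate, Operating Certificate, Small Business Permit

§3.1 manufactures goods on the premises; floor area 8,900 square feet < 19,700 square feet; revenue $975,000 > $825,000 → Annual License required.
§3.2 floor area 8,900 square feet < 10,500 square feet; manufactures goods on the premises → Municipal Permit not required.
§3.3 revenue $975,000 ≤ $1,350,000; manufactures goods on the premises → Small Business Permit required.
§3.4 revenue $975,000 ≥ $150,000; floor area 8,900 square feet > 5,500 square feet → General Business Certificate required.
§3.5 manufactures goods on the premises; floor area 8,900 square feet < 12,200 square feet → Operating Certificate required.
§3.6 does not serve food to the public; revenue $975,000 > $100,000 → Commercial Certificate not required.
§3.7 revenue $975,000 > $625,000; manufactures goods on the premises; floor area 8,900 square feet < 10,900 square feet → General Business Permit not required.
§3.8 floor area 8,900 square feet ≤ 13,600 square feet; does not offer overnight accommodation → Trade Certificate not required.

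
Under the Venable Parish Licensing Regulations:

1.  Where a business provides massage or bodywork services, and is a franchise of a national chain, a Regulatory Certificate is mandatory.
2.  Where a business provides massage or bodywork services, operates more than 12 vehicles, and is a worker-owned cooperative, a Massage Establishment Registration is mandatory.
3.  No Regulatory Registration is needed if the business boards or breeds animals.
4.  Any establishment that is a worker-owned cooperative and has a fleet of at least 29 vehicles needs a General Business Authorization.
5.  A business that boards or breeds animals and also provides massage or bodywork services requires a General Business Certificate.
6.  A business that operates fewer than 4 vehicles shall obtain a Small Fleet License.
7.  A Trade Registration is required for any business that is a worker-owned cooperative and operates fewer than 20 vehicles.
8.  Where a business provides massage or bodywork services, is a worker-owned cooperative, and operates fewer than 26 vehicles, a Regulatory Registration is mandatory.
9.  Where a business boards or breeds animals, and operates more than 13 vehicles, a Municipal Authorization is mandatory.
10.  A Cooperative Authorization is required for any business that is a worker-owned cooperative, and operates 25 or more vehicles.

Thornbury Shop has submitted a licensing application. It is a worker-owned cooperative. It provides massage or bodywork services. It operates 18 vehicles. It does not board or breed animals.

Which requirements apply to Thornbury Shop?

Massage Establishment Registration, Regulatory Registration, Trade Registration

1. provides massage or bodywork services; is a worker-owned cooperative (not: is a franchise of a national chain) → Regulatory Certificate not required.
2. provides massage or bodywork services; vehicles 18 > 12; is a worker-owned cooperative → Massage Establishment Registration required.
3. does not board or breed animals → Regulatory Registration exemption does not apply.
4. is a worker-owned cooperative; vehicles 18 < 29 → General Business Authorization not required.
5. does not board or breed animals; provides massage or bodywork services → General Business Certificate not required.
6. vehicles 18 ≥ 4 → Small Fleet License not required.
7. is a worker-owned cooperative; vehicles 18 < 20 → Trade Registration required.
8. provides massage or bodywork services; is a worker-owned cooperative; vehicles 18 < 26 → Regulatory Registration required.
9. does not board or breed animals; vehicles 18 > 13 → Municipal Authorization not required.
10. is a worker-owned cooperative; vehicles 18 < 25 → Cooperative Authorization not required.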